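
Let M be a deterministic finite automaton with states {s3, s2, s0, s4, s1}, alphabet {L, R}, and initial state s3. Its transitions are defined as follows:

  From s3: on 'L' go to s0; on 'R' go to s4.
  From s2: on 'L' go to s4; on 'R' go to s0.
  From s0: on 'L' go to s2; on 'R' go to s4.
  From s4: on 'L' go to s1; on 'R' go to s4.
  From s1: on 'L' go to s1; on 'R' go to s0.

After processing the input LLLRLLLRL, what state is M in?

s2

start at s3
read 'L': s3 → s0
read 'L': s0 → s2
read 'L': s2 → s4
read 'R': s4 → s4
read 'L': s4 → s1
read 'L': s1 → s1
read 'L': s1 → s1
read 'R': s1 → s0
read 'L': s0 → s2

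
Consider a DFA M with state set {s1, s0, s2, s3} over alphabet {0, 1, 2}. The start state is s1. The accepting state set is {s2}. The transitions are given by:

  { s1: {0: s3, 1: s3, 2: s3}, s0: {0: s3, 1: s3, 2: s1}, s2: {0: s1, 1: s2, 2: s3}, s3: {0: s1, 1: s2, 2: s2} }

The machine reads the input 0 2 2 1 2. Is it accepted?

No

s1 → s3 → s2 → s3 → s2 → s3
End state s3 is not accepting.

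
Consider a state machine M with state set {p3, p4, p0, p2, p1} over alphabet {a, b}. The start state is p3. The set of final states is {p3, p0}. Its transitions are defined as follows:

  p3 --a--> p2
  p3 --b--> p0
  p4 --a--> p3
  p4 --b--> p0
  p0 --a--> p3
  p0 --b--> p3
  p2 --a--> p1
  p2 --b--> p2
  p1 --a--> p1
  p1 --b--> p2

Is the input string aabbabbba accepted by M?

No

Trace: p3 -a-> p2 -a-> p1 -b-> p2 -b-> p2 -a-> p1 -b-> p2 -b-> p2 -b-> p2 -a-> p1
End state p1 is not accepting.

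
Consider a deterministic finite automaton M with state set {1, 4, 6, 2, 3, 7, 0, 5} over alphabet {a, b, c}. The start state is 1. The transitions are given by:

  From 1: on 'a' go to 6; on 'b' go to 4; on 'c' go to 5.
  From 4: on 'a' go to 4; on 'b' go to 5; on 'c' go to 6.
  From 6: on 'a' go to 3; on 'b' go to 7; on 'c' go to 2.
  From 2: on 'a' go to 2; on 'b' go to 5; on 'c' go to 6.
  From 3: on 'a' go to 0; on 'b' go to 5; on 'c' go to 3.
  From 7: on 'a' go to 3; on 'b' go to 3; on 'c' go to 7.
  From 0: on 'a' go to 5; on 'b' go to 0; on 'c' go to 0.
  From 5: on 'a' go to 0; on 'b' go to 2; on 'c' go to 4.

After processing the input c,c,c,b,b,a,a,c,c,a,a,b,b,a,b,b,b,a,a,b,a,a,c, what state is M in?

4

start at 1
read 'c': 1 → 5
read 'c': 5 → 4
read 'c': 4 → 6
read 'b': 6 → 7
read 'b': 7 → 3
read 'a': 3 → 0
read 'a': 0 → 5
read 'c': 5 → 4
read 'c': 4 → 6
read 'a': 6 → 3
read 'a': 3 → 0
read 'b': 0 → 0
read 'b': 0 → 0
read 'a': 0 → 5
read 'b': 5 → 2
read 'b': 2 → 5
read 'b': 5 → 2
read 'a': 2 → 2
read 'a': 2 → 2
read 'b': 2 → 5
read 'a': 5 → 0
read 'a': 0 → 5
read 'c': 5 → 4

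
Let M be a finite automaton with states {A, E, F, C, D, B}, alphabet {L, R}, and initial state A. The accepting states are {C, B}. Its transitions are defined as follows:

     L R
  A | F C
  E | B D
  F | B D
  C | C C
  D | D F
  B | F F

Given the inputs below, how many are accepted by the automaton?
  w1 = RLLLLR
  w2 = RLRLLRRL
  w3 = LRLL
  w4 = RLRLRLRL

3

w1:
  start at A
  read 'R': A → C
  read 'L': C → C
  read 'L': C → C
  read 'L': C → C
  read 'L': C → C
  read 'R': C → C
  end C, accepted
w2:
  start at A
  read 'R': A → C
  read 'L': C → C
  read 'R': C → C
  read 'L': C → C
  read 'L': C → C
  read 'R': C → C
  read 'R': C → C
  read 'L': C → C
  end C, accepted
w3:
  start at A
  read 'L': A → F
  read 'R': F → D
  read 'L': D → D
  read 'L': D → D
  end D, rejected
w4:
  start at A
  read 'R': A → C
  read 'L': C → C
  read 'R': C → C
  read 'L': C → C
  read 'R': C → C
  read 'L': C → C
  read 'R': C → C
  read 'L': C → C
  end C, accepted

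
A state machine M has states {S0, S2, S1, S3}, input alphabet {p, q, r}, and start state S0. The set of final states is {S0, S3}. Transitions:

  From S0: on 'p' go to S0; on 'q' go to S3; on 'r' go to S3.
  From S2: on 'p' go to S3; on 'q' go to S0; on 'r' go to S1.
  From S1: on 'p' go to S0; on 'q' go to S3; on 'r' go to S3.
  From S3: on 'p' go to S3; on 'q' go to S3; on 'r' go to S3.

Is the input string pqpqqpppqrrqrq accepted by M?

Yes

Trace: S0 -p-> S0 -q-> S3 -p-> S3 -q-> S3 -q-> S3 -p-> S3 -p-> S3 -p-> S3 -q-> S3 -r-> S3 -r-> S3 -q-> S3 -r-> S3 -q-> S3
End state S3 is accepting.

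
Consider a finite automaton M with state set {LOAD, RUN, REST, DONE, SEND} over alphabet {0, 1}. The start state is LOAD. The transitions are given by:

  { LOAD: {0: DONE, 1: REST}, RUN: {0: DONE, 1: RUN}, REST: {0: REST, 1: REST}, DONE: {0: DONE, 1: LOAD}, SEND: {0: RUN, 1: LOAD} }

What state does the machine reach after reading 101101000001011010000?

start at LOAD
read '1': LOAD → REST
read '0': REST → REST
read '1': REST → REST
read '1': REST → REST
read '0': REST → REST
read '1': REST → REST
read '0': REST → REST
read '0': REST → REST
read '0': REST → REST
read '0': REST → REST
read '0': REST → REST
read '1': REST → REST
read '0': REST → REST
read '1': REST → REST
read '1': REST → REST
read '0': REST → REST
read '1': REST → REST
read '0': REST → REST
read '0': REST → REST
read '0': REST → REST
read '0': REST → REST

REST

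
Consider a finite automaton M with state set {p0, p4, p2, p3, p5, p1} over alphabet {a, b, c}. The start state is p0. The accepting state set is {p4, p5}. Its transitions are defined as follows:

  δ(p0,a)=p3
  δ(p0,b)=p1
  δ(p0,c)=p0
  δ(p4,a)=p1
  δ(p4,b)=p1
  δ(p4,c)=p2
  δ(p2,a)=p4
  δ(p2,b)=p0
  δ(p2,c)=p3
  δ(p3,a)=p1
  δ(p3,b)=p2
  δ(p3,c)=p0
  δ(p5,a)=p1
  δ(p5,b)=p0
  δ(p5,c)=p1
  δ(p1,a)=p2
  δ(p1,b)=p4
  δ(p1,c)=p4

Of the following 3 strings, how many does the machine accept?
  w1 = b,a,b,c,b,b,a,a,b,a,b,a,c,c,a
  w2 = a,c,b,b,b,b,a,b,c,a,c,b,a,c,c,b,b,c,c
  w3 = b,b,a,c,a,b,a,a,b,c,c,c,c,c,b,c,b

0

w1:
  start at p0
  read 'b': p0 → p1
  read 'a': p1 → p2
  read 'b': p2 → p0
  read 'c': p0 → p0
  read 'b': p0 → p1
  read 'b': p1 → p4
  read 'a': p4 → p1
  read 'a': p1 → p2
  read 'b': p2 → p0
  read 'a': p0 → p3
  read 'b': p3 → p2
  read 'a': p2 → p4
  read 'c': p4 → p2
  read 'c': p2 → p3
  read 'a': p3 → p1
  end p1, rejected
w2:
  start at p0
  read 'a': p0 → p3
  read 'c': p3 → p0
  read 'b': p0 → p1
  read 'b': p1 → p4
  read 'b': p4 → p1
  read 'b': p1 → p4
  read 'a': p4 → p1
  read 'b': p1 → p4
  read 'c': p4 → p2
  read 'a': p2 → p4
  read 'c': p4 → p2
  read 'b': p2 → p0
  read 'a': p0 → p3
  read 'c': p3 → p0
  read 'c': p0 → p0
  read 'b': p0 → p1
  read 'b': p1 → p4
  read 'c': p4 → p2
  read 'c': p2 → p3
  end p3, rejected
w3:
  start at p0
  read 'b': p0 → p1
  read 'b': p1 → p4
  read 'a': p4 → p1
  read 'c': p1 → p4
  read 'a': p4 → p1
  read 'b': p1 → p4
  read 'a': p4 → p1
  read 'a': p1 → p2
  read 'b': p2 → p0
  read 'c': p0 → p0
  read 'c': p0 → p0
  read 'c': p0 → p0
  read 'c': p0 → p0
  read 'c': p0 → p0
  read 'b': p0 → p1
  read 'c': p1 → p4
  read 'b': p4 → p1
  end p1, rejected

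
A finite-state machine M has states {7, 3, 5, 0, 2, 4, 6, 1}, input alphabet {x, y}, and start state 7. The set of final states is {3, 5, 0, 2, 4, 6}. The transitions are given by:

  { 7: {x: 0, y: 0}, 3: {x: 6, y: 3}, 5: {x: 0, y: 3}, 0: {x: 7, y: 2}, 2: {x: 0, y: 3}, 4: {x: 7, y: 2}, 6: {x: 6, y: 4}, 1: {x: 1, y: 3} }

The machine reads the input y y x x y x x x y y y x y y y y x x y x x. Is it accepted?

Yes

start at 7
read 'y': 7 → 0
read 'y': 0 → 2
read 'x': 2 → 0
read 'x': 0 → 7
read 'y': 7 → 0
read 'x': 0 → 7
read 'x': 7 → 0
read 'x': 0 → 7
read 'y': 7 → 0
read 'y': 0 → 2
read 'y': 2 → 3
read 'x': 3 → 6
read 'y': 6 → 4
read 'y': 4 → 2
read 'y': 2 → 3
read 'y': 3 → 3
read 'x': 3 → 6
read 'x': 6 → 6
read 'y': 6 → 4
read 'x': 4 → 7
read 'x': 7 → 0
End state 0 is accepting.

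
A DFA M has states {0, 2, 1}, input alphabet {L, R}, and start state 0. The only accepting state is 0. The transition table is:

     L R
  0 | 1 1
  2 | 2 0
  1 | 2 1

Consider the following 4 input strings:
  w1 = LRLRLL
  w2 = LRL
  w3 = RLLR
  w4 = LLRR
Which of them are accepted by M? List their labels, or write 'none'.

w3

w1:
  start at 0
  read 'L': 0 → 1
  read 'R': 1 → 1
  read 'L': 1 → 2
  read 'R': 2 → 0
  read 'L': 0 → 1
  read 'L': 1 → 2
  end 2, rejected
w2:
  start at 0
  read 'L': 0 → 1
  read 'R': 1 → 1
  read 'L': 1 → 2
  end 2, rejected
w3:
  start at 0
  read 'R': 0 → 1
  read 'L': 1 → 2
  read 'L': 2 → 2
  read 'R': 2 → 0
  end 0, accepted
w4:
  start at 0
  read 'L': 0 → 1
  read 'L': 1 → 2
  read 'R': 2 → 0
  read 'R': 0 → 1
  end 1, rejected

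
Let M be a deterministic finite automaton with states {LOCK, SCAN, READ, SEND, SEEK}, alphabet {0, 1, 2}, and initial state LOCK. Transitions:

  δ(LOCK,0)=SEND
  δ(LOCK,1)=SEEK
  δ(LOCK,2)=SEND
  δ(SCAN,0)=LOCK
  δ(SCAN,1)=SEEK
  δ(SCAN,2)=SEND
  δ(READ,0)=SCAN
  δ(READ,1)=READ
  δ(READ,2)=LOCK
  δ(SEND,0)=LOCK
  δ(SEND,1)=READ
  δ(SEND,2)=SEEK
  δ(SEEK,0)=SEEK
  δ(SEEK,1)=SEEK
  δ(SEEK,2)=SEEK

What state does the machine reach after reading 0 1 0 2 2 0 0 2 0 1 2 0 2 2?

SEEK

LOCK → SEND → READ → SCAN → SEND → SEEK → SEEK → SEEK → SEEK → SEEK → SEEK → SEEK → SEEK → SEEK → SEEK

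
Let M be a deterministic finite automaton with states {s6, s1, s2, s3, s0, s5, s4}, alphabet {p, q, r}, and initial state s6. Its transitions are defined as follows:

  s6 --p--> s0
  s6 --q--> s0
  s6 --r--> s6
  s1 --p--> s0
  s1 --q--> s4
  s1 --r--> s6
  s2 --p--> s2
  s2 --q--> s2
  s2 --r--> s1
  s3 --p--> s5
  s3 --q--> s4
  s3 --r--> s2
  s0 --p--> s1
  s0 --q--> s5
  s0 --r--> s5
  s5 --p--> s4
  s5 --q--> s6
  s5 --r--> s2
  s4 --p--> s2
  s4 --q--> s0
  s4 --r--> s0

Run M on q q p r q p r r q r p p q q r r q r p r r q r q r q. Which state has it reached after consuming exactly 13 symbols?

Trace: s6 -q-> s0 -q-> s5 -p-> s4 -r-> s0 -q-> s5 -p-> s4 -r-> s0 -r-> s5 -q-> s6 -r-> s6 -p-> s0 -p-> s1 -q-> s4
After 13 symbols: s4.

s4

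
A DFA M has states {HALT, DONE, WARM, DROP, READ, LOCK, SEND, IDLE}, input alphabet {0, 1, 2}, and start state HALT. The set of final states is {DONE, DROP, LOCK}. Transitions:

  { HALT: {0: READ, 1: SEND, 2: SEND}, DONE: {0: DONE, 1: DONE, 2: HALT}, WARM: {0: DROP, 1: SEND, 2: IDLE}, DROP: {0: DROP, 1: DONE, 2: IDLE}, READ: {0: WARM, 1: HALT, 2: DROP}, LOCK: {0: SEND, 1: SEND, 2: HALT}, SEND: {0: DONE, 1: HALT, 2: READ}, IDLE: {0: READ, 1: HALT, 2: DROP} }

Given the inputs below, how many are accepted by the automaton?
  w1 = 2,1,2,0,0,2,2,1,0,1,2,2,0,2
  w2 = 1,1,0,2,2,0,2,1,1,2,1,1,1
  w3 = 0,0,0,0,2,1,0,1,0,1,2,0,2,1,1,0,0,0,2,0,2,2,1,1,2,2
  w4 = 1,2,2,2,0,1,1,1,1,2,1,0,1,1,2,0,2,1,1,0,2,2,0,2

1

w1: HALT → SEND → HALT → SEND → DONE → DONE → HALT → SEND → HALT → READ → HALT → SEND → READ → WARM → IDLE  → end IDLE, rejected
w2: HALT → SEND → HALT → READ → DROP → IDLE → READ → DROP → DONE → DONE → HALT → SEND → HALT → SEND  → end SEND, rejected
w3: HALT → READ → WARM → DROP → DROP → IDLE → HALT → READ → HALT → READ → HALT → SEND → DONE → HALT → SEND → HALT → READ → WARM → DROP → IDLE → READ → DROP → IDLE → HALT → SEND → READ → DROP  → end DROP, accepted
w4: HALT → SEND → READ → DROP → IDLE → READ → HALT → SEND → HALT → SEND → READ → HALT → READ → HALT → SEND → READ → WARM → IDLE → HALT → SEND → DONE → HALT → SEND → DONE → HALT  → end HALT, rejected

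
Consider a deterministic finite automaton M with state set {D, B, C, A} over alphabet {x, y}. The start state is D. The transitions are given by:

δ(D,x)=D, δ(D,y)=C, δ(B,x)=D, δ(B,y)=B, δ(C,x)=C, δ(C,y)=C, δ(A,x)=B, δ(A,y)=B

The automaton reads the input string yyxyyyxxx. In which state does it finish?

C

Trace: D -y-> C -y-> C -x-> C -y-> C -y-> C -y-> C -x-> C -x-> C -x-> C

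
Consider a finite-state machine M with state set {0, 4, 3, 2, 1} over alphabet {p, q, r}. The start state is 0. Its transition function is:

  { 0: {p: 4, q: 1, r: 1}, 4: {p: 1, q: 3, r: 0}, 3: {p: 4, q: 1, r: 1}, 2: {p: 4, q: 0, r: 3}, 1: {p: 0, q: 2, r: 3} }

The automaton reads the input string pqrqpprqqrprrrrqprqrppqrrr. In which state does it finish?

0 → 4 → 3 → 1 → 2 → 4 → 1 → 3 → 1 → 2 → 3 → 4 → 0 → 1 → 3 → 1 → 2 → 4 → 0 → 1 → 3 → 4 → 1 → 2 → 3 → 1 → 3

3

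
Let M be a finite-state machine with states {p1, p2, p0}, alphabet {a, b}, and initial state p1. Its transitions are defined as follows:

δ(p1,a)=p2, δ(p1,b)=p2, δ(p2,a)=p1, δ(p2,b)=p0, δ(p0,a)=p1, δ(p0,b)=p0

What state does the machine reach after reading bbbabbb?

p0

p1 → p2 → p0 → p0 → p1 → p2 → p0 → p0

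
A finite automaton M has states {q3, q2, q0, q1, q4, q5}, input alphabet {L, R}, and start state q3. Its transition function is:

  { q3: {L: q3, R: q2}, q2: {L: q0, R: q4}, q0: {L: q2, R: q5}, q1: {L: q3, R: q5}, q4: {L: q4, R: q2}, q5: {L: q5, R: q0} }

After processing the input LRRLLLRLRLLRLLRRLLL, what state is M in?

q3 → q3 → q2 → q4 → q4 → q4 → q4 → q2 → q0 → q5 → q5 → q5 → q0 → q2 → q0 → q5 → q0 → q2 → q0 → q2

q2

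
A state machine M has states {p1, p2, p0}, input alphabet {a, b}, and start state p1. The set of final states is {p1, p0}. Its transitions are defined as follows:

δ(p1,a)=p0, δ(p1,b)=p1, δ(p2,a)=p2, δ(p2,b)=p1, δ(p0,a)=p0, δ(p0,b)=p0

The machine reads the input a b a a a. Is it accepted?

Yes

p1 → p0 → p0 → p0 → p0 → p0
End state p0 is accepting.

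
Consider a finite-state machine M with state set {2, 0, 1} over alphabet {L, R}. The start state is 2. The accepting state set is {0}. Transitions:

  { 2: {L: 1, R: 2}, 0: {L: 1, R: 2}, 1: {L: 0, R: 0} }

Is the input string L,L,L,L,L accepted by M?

Trace: 2 -L-> 1 -L-> 0 -L-> 1 -L-> 0 -L-> 1
End state 1 is not accepting.

No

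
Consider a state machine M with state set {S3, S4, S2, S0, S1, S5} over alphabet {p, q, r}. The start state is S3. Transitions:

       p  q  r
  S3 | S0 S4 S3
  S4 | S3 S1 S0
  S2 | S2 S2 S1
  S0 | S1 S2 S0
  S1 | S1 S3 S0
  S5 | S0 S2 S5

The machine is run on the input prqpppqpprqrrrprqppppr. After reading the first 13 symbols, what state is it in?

Trace: S3 -p-> S0 -r-> S0 -q-> S2 -p-> S2 -p-> S2 -p-> S2 -q-> S2 -p-> S2 -p-> S2 -r-> S1 -q-> S3 -r-> S3 -r-> S3
After 13 symbols: S3.

S3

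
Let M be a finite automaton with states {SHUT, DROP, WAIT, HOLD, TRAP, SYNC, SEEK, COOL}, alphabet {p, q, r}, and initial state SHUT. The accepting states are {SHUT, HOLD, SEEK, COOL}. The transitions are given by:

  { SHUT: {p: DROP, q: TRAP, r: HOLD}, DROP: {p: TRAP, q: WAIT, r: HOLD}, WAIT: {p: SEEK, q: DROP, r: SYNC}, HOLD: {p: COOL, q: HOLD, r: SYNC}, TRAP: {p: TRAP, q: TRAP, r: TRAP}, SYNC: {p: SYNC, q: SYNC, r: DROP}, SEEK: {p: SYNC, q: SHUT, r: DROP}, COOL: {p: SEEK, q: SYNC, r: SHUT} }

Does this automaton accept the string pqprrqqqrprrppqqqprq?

SHUT → DROP → WAIT → SEEK → DROP → HOLD → HOLD → HOLD → HOLD → SYNC → SYNC → DROP → HOLD → COOL → SEEK → SHUT → TRAP → TRAP → TRAP → TRAP → TRAP
End state TRAP is not accepting.

No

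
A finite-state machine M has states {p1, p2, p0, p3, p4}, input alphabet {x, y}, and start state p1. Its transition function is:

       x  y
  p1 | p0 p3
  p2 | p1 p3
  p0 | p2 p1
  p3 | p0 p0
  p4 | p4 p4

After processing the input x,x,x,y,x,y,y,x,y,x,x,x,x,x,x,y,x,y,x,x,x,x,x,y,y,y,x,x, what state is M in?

p1 → p0 → p2 → p1 → p3 → p0 → p1 → p3 → p0 → p1 → p0 → p2 → p1 → p0 → p2 → p1 → p3 → p0 → p1 → p0 → p2 → p1 → p0 → p2 → p3 → p0 → p1 → p0 → p2

p2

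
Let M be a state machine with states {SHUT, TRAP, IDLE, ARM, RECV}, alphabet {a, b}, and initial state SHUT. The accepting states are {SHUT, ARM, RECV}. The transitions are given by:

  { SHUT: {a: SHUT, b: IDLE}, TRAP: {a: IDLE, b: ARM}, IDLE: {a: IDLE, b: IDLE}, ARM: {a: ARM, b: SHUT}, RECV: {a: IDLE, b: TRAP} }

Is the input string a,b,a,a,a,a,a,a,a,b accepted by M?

No

start at SHUT
read 'a': SHUT → SHUT
read 'b': SHUT → IDLE
read 'a': IDLE → IDLE
read 'a': IDLE → IDLE
read 'a': IDLE → IDLE
read 'a': IDLE → IDLE
read 'a': IDLE → IDLE
read 'a': IDLE → IDLE
read 'a': IDLE → IDLE
read 'b': IDLE → IDLE
End state IDLE is not accepting.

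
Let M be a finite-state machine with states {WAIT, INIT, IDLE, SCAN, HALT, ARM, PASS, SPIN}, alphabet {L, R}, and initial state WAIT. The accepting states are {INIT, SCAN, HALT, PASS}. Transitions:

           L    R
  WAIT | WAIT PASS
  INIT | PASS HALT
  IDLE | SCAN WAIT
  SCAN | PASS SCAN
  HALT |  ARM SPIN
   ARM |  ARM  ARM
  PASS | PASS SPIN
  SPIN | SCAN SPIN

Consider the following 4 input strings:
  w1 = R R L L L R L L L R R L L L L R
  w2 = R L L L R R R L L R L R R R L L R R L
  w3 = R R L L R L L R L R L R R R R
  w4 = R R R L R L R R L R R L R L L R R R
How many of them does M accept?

1

w1:
  start at WAIT
  read 'R': WAIT → PASS
  read 'R': PASS → SPIN
  read 'L': SPIN → SCAN
  read 'L': SCAN → PASS
  read 'L': PASS → PASS
  read 'R': PASS → SPIN
  read 'L': SPIN → SCAN
  read 'L': SCAN → PASS
  read 'L': PASS → PASS
  read 'R': PASS → SPIN
  read 'R': SPIN → SPIN
  read 'L': SPIN → SCAN
  read 'L': SCAN → PASS
  read 'L': PASS → PASS
  read 'L': PASS → PASS
  read 'R': PASS → SPIN
  end SPIN, rejected
w2:
  start at WAIT
  read 'R': WAIT → PASS
  read 'L': PASS → PASS
  read 'L': PASS → PASS
  read 'L': PASS → PASS
  read 'R': PASS → SPIN
  read 'R': SPIN → SPIN
  read 'R': SPIN → SPIN
  read 'L': SPIN → SCAN
  read 'L': SCAN → PASS
  read 'R': PASS → SPIN
  read 'L': SPIN → SCAN
  read 'R': SCAN → SCAN
  read 'R': SCAN → SCAN
  read 'R': SCAN → SCAN
  read 'L': SCAN → PASS
  read 'L': PASS → PASS
  read 'R': PASS → SPIN
  read 'R': SPIN → SPIN
  read 'L': SPIN → SCAN
  end SCAN, accepted
w3:
  start at WAIT
  read 'R': WAIT → PASS
  read 'R': PASS → SPIN
  read 'L': SPIN → SCAN
  read 'L': SCAN → PASS
  read 'R': PASS → SPIN
  read 'L': SPIN → SCAN
  read 'L': SCAN → PASS
  read 'R': PASS → SPIN
  read 'L': SPIN → SCAN
  read 'R': SCAN → SCAN
  read 'L': SCAN → PASS
  read 'R': PASS → SPIN
  read 'R': SPIN → SPIN
  read 'R': SPIN → SPIN
  read 'R': SPIN → SPIN
  end SPIN, rejected
w4:
  start at WAIT
  read 'R': WAIT → PASS
  read 'R': PASS → SPIN
  read 'R': SPIN → SPIN
  read 'L': SPIN → SCAN
  read 'R': SCAN → SCAN
  read 'L': SCAN → PASS
  read 'R': PASS → SPIN
  read 'R': SPIN → SPIN
  read 'L': SPIN → SCAN
  read 'R': SCAN → SCAN
  read 'R': SCAN → SCAN
  read 'L': SCAN → PASS
  read 'R': PASS → SPIN
  read 'L': SPIN → SCAN
  read 'L': SCAN → PASS
  read 'R': PASS → SPIN
  read 'R': SPIN → SPIN
  read 'R': SPIN → SPIN
  end SPIN, rejected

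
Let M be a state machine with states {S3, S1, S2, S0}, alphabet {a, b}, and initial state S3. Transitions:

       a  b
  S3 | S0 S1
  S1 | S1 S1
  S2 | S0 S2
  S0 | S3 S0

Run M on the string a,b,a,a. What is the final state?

S0

Trace: S3 -a-> S0 -b-> S0 -a-> S3 -a-> S0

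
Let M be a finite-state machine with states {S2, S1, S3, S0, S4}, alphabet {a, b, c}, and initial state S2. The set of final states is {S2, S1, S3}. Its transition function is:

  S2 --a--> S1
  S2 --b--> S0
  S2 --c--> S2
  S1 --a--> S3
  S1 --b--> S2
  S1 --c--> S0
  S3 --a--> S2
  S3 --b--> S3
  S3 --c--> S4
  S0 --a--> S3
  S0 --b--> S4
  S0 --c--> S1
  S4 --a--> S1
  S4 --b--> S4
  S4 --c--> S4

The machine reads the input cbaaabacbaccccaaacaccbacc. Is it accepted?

Yes

Trace: S2 -c-> S2 -b-> S0 -a-> S3 -a-> S2 -a-> S1 -b-> S2 -a-> S1 -c-> S0 -b-> S4 -a-> S1 -c-> S0 -c-> S1 -c-> S0 -c-> S1 -a-> S3 -a-> S2 -a-> S1 -c-> S0 -a-> S3 -c-> S4 -c-> S4 -b-> S4 -a-> S1 -c-> S0 -c-> S1
End state S1 is accepting.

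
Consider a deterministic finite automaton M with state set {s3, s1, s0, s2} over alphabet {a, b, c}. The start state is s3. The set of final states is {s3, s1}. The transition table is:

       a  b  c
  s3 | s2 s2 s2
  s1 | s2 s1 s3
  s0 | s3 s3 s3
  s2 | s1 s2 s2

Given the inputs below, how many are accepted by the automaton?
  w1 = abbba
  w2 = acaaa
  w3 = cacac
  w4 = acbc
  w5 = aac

w1: s3 → s2 → s2 → s2 → s2 → s1  → end s1, accepted
w2: s3 → s2 → s2 → s1 → s2 → s1  → end s1, accepted
w3: s3 → s2 → s1 → s3 → s2 → s2  → end s2, rejected
w4: s3 → s2 → s2 → s2 → s2  → end s2, rejected
w5: s3 → s2 → s1 → s3  → end s3, accepted

3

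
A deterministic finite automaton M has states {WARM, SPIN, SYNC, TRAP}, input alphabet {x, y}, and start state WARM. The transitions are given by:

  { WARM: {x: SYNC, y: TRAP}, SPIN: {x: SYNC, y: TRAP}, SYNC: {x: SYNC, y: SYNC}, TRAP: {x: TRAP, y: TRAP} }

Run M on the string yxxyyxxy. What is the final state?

TRAP

start at WARM
read 'y': WARM → TRAP
read 'x': TRAP → TRAP
read 'x': TRAP → TRAP
read 'y': TRAP → TRAP
read 'y': TRAP → TRAP
read 'x': TRAP → TRAP
read 'x': TRAP → TRAP
read 'y': TRAP → TRAP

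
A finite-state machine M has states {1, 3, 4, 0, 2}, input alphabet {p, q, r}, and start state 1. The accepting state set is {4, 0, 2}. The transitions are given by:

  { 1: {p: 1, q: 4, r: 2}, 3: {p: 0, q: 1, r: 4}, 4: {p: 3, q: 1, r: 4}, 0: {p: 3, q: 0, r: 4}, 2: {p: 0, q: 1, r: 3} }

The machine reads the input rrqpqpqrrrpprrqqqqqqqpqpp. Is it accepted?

Trace: 1 -r-> 2 -r-> 3 -q-> 1 -p-> 1 -q-> 4 -p-> 3 -q-> 1 -r-> 2 -r-> 3 -r-> 4 -p-> 3 -p-> 0 -r-> 4 -r-> 4 -q-> 1 -q-> 4 -q-> 1 -q-> 4 -q-> 1 -q-> 4 -q-> 1 -p-> 1 -q-> 4 -p-> 3 -p-> 0
End state 0 is accepting.

Yes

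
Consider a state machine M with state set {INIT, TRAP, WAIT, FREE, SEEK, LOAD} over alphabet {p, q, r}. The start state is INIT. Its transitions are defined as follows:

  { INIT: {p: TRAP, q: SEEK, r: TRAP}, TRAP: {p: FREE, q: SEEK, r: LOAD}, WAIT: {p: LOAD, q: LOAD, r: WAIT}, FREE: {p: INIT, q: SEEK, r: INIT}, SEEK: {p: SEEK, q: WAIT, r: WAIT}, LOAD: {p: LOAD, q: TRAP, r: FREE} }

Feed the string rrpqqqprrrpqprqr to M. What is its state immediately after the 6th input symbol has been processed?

start at INIT
read 'r': INIT → TRAP
read 'r': TRAP → LOAD
read 'p': LOAD → LOAD
read 'q': LOAD → TRAP
read 'q': TRAP → SEEK
read 'q': SEEK → WAIT
After 6 symbols: WAIT.

WAIT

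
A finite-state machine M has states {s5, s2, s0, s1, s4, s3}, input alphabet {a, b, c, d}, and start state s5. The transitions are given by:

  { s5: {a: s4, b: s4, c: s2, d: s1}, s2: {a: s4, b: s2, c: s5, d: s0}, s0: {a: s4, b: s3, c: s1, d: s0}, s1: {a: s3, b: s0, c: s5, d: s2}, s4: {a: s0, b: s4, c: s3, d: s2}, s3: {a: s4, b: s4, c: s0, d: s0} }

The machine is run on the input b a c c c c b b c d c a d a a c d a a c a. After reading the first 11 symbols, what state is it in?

s5 → s4 → s0 → s1 → s5 → s2 → s5 → s4 → s4 → s3 → s0 → s1
After 11 symbols: s1.

s1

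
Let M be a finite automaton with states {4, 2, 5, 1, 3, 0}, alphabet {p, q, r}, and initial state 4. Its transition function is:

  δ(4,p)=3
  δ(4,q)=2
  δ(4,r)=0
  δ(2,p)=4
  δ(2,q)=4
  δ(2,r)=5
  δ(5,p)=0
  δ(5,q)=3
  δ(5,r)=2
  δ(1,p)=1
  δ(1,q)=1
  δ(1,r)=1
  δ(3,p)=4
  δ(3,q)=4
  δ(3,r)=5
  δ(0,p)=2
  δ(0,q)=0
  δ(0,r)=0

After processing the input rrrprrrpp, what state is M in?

2

start at 4
read 'r': 4 → 0
read 'r': 0 → 0
read 'r': 0 → 0
read 'p': 0 → 2
read 'r': 2 → 5
read 'r': 5 → 2
read 'r': 2 → 5
read 'p': 5 → 0
read 'p': 0 → 2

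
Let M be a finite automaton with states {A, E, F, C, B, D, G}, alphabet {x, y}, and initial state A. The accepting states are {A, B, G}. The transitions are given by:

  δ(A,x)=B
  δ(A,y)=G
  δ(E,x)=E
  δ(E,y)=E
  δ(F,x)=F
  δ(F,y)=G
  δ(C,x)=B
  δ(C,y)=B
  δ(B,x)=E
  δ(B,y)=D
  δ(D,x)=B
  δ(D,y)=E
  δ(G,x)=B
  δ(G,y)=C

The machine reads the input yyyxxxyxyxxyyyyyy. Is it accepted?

No

start at A
read 'y': A → G
read 'y': G → C
read 'y': C → B
read 'x': B → E
read 'x': E → E
read 'x': E → E
read 'y': E → E
read 'x': E → E
read 'y': E → E
read 'x': E → E
read 'x': E → E
read 'y': E → E
read 'y': E → E
read 'y': E → E
read 'y': E → E
read 'y': E → E
read 'y': E → E
End state E is not accepting.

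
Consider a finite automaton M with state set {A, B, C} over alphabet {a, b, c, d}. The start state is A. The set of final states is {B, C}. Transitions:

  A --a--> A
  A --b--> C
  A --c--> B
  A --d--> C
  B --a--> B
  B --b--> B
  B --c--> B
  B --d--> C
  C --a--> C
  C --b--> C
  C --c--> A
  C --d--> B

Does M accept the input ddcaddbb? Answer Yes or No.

start at A
read 'd': A → C
read 'd': C → B
read 'c': B → B
read 'a': B → B
read 'd': B → C
read 'd': C → B
read 'b': B → B
read 'b': B → B
End state B is accepting.

Yes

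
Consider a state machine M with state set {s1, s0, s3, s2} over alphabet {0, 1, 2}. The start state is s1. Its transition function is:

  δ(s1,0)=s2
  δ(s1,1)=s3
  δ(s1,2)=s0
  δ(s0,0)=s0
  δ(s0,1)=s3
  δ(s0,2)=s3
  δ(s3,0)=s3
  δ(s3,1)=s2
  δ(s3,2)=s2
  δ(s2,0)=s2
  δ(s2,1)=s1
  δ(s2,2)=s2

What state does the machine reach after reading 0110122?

s2

Trace: s1 -0-> s2 -1-> s1 -1-> s3 -0-> s3 -1-> s2 -2-> s2 -2-> s2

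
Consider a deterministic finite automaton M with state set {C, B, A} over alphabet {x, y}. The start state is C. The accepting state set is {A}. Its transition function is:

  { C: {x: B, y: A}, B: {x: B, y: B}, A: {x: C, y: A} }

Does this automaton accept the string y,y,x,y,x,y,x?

Trace: C -y-> A -y-> A -x-> C -y-> A -x-> C -y-> A -x-> C
End state C is not accepting.

No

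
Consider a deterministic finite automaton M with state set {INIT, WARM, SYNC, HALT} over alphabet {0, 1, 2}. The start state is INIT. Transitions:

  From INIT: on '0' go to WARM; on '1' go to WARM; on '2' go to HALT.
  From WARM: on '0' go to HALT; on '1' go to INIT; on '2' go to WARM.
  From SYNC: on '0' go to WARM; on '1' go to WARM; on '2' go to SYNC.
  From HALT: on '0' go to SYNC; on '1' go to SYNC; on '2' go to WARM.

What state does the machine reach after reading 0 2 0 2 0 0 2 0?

INIT → WARM → WARM → HALT → WARM → HALT → SYNC → SYNC → WARM

WARM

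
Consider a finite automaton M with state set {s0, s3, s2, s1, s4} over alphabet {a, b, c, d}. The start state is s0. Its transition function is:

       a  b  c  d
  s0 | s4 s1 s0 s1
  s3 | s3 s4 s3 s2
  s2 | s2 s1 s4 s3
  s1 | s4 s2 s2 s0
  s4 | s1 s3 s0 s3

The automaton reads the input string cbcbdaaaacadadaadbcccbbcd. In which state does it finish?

s3

s0 → s0 → s1 → s2 → s1 → s0 → s4 → s1 → s4 → s1 → s2 → s2 → s3 → s3 → s2 → s2 → s2 → s3 → s4 → s0 → s0 → s0 → s1 → s2 → s4 → s3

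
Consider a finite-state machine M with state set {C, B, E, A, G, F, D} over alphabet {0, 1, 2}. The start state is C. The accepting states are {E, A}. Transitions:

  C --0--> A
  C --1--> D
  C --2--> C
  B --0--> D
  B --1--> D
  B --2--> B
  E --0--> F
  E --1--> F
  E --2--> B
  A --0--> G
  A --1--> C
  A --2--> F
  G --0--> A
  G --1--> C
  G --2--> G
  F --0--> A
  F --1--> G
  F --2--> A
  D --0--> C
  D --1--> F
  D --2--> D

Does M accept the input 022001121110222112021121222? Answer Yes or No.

No

Trace: C -0-> A -2-> F -2-> A -0-> G -0-> A -1-> C -1-> D -2-> D -1-> F -1-> G -1-> C -0-> A -2-> F -2-> A -2-> F -1-> G -1-> C -2-> C -0-> A -2-> F -1-> G -1-> C -2-> C -1-> D -2-> D -2-> D -2-> D
End state D is not accepting.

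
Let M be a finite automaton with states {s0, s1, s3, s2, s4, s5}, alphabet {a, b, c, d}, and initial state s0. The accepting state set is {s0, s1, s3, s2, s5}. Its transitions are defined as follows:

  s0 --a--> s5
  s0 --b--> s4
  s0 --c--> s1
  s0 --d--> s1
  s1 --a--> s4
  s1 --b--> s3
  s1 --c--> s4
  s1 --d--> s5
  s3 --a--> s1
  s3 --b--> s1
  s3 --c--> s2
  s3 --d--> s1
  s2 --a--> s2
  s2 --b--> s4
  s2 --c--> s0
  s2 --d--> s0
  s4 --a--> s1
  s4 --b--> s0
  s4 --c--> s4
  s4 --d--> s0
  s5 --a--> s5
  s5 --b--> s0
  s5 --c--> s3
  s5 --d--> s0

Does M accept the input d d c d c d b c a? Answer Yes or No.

Yes

start at s0
read 'd': s0 → s1
read 'd': s1 → s5
read 'c': s5 → s3
read 'd': s3 → s1
read 'c': s1 → s4
read 'd': s4 → s0
read 'b': s0 → s4
read 'c': s4 → s4
read 'a': s4 → s1
End state s1 is accepting.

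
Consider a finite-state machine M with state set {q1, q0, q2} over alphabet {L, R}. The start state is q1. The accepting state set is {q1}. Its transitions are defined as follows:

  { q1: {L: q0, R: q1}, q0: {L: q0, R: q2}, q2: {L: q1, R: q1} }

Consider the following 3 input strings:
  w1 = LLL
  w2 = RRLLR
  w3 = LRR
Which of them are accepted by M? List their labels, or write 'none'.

w3

w1: q1 → q0 → q0 → q0  → end q0, rejected
w2: q1 → q1 → q1 → q0 → q0 → q2  → end q2, rejected
w3: q1 → q0 → q2 → q1  → end q1, accepted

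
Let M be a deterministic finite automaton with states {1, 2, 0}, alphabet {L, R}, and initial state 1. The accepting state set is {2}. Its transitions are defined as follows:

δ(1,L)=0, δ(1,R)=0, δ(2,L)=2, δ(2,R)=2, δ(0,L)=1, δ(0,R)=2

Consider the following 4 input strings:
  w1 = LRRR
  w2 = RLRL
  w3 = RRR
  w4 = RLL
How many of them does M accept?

w1:
  start at 1
  read 'L': 1 → 0
  read 'R': 0 → 2
  read 'R': 2 → 2
  read 'R': 2 → 2
  end 2, accepted
w2:
  start at 1
  read 'R': 1 → 0
  read 'L': 0 → 1
  read 'R': 1 → 0
  read 'L': 0 → 1
  end 1, rejected
w3:
  start at 1
  read 'R': 1 → 0
  read 'R': 0 → 2
  read 'R': 2 → 2
  end 2, accepted
w4:
  start at 1
  read 'R': 1 → 0
  read 'L': 0 → 1
  read 'L': 1 → 0
  end 0, rejected

2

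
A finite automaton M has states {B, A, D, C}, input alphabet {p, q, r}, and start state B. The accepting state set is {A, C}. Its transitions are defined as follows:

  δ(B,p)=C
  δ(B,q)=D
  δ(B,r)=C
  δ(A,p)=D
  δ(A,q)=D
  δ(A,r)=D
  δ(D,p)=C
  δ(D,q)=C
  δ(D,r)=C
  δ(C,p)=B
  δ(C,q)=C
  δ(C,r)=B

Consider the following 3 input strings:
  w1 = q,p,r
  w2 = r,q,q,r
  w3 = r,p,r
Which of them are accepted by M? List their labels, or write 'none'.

w1: Trace: B -q-> D -p-> C -r-> B  → end B, rejected
w2: Trace: B -r-> C -q-> C -q-> C -r-> B  → end B, rejected
w3: Trace: B -r-> C -p-> B -r-> C  → end C, accepted

w3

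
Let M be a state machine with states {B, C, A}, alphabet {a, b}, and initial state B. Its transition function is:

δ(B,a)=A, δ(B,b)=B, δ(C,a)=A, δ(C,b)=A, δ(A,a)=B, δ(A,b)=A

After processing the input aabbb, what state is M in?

start at B
read 'a': B → A
read 'a': A → B
read 'b': B → B
read 'b': B → B
read 'b': B → B

B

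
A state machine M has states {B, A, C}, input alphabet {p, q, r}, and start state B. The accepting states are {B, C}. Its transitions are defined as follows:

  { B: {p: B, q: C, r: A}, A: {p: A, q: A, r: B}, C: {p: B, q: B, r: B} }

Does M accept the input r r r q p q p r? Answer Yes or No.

B → A → B → A → A → A → A → A → B
End state B is accepting.

Yes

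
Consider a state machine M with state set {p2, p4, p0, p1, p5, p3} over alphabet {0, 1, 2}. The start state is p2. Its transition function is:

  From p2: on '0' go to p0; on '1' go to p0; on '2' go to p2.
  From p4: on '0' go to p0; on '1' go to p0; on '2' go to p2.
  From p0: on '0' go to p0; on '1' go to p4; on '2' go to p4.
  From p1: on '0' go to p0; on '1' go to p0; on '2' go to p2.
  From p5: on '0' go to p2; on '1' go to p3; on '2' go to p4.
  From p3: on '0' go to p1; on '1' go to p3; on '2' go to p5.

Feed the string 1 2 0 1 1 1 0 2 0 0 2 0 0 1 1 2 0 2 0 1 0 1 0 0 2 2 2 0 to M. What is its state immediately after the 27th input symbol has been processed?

p2

Trace: p2 -1-> p0 -2-> p4 -0-> p0 -1-> p4 -1-> p0 -1-> p4 -0-> p0 -2-> p4 -0-> p0 -0-> p0 -2-> p4 -0-> p0 -0-> p0 -1-> p4 -1-> p0 -2-> p4 -0-> p0 -2-> p4 -0-> p0 -1-> p4 -0-> p0 -1-> p4 -0-> p0 -0-> p0 -2-> p4 -2-> p2 -2-> p2
After 27 symbols: p2.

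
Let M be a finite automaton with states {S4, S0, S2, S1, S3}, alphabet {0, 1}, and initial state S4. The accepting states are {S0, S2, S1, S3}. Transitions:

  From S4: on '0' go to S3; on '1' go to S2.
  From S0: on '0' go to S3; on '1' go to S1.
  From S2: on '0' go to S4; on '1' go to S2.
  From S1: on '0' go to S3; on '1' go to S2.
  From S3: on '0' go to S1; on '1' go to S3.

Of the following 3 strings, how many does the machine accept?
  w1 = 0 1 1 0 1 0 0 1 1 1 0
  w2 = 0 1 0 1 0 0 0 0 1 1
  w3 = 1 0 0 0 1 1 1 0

2

w1:
  start at S4
  read '0': S4 → S3
  read '1': S3 → S3
  read '1': S3 → S3
  read '0': S3 → S1
  read '1': S1 → S2
  read '0': S2 → S4
  read '0': S4 → S3
  read '1': S3 → S3
  read '1': S3 → S3
  read '1': S3 → S3
  read '0': S3 → S1
  end S1, accepted
w2:
  start at S4
  read '0': S4 → S3
  read '1': S3 → S3
  read '0': S3 → S1
  read '1': S1 → S2
  read '0': S2 → S4
  read '0': S4 → S3
  read '0': S3 → S1
  read '0': S1 → S3
  read '1': S3 → S3
  read '1': S3 → S3
  end S3, accepted
w3:
  start at S4
  read '1': S4 → S2
  read '0': S2 → S4
  read '0': S4 → S3
  read '0': S3 → S1
  read '1': S1 → S2
  read '1': S2 → S2
  read '1': S2 → S2
  read '0': S2 → S4
  end S4, rejected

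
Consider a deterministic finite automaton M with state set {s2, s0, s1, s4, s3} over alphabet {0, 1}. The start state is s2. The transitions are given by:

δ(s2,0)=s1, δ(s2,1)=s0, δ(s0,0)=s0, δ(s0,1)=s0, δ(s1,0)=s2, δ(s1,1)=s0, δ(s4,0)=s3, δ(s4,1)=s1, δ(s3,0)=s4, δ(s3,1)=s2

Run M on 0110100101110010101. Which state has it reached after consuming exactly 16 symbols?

s0

start at s2
read '0': s2 → s1
read '1': s1 → s0
read '1': s0 → s0
read '0': s0 → s0
read '1': s0 → s0
read '0': s0 → s0
read '0': s0 → s0
read '1': s0 → s0
read '0': s0 → s0
read '1': s0 → s0
read '1': s0 → s0
read '1': s0 → s0
read '0': s0 → s0
read '0': s0 → s0
read '1': s0 → s0
read '0': s0 → s0
After 16 symbols: s0.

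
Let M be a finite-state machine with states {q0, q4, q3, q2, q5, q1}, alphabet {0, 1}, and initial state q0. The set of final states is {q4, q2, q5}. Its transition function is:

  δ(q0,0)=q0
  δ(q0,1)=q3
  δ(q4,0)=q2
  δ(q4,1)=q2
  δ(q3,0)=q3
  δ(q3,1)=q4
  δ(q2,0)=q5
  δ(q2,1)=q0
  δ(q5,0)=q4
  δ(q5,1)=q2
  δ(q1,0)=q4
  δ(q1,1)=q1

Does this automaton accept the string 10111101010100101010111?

Trace: q0 -1-> q3 -0-> q3 -1-> q4 -1-> q2 -1-> q0 -1-> q3 -0-> q3 -1-> q4 -0-> q2 -1-> q0 -0-> q0 -1-> q3 -0-> q3 -0-> q3 -1-> q4 -0-> q2 -1-> q0 -0-> q0 -1-> q3 -0-> q3 -1-> q4 -1-> q2 -1-> q0
End state q0 is not accepting.

No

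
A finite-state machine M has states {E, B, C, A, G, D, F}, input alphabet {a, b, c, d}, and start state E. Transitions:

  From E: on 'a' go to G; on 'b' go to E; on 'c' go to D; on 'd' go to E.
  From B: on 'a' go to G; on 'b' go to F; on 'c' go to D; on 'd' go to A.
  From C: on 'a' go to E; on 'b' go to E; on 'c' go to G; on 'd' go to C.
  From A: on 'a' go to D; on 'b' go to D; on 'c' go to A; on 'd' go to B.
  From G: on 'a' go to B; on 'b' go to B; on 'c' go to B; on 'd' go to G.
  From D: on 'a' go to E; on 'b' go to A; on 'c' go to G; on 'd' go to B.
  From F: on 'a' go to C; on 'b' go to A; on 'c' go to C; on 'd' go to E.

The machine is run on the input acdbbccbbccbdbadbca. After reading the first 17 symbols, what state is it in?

E → G → B → A → D → A → A → A → D → A → A → A → D → B → F → C → C → E
After 17 symbols: E.

E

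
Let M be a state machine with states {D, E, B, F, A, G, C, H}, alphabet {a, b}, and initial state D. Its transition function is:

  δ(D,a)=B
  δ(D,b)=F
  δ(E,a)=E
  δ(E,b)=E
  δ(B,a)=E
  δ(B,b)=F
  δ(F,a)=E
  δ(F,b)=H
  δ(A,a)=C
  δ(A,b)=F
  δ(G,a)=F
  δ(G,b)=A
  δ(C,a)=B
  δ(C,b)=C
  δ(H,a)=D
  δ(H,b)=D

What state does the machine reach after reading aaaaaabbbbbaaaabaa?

Trace: D -a-> B -a-> E -a-> E -a-> E -a-> E -a-> E -b-> E -b-> E -b-> E -b-> E -b-> E -a-> E -a-> E -a-> E -a-> E -b-> E -a-> E -a-> E

E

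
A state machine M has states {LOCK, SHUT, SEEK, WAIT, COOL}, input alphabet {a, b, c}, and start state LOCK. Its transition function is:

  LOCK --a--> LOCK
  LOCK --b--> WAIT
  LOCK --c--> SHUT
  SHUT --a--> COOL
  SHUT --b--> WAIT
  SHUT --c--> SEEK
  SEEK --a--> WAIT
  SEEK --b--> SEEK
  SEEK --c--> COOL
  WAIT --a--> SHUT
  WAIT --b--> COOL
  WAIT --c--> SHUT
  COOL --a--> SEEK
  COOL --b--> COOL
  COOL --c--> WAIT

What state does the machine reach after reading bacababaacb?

LOCK → WAIT → SHUT → SEEK → WAIT → COOL → SEEK → SEEK → WAIT → SHUT → SEEK → SEEK

SEEK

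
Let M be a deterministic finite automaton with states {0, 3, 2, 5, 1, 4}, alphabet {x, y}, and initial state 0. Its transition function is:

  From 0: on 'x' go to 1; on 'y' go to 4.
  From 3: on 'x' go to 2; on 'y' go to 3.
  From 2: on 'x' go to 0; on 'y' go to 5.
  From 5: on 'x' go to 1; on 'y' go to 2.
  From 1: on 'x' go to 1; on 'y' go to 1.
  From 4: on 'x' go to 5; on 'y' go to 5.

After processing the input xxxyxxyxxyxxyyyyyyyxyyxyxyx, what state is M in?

0 → 1 → 1 → 1 → 1 → 1 → 1 → 1 → 1 → 1 → 1 → 1 → 1 → 1 → 1 → 1 → 1 → 1 → 1 → 1 → 1 → 1 → 1 → 1 → 1 → 1 → 1 → 1

1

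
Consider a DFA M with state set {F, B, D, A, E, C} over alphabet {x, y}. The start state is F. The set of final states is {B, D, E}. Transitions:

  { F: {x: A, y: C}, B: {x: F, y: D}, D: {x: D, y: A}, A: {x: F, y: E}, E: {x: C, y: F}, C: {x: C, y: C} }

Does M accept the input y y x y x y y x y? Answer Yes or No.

No

Trace: F -y-> C -y-> C -x-> C -y-> C -x-> C -y-> C -y-> C -x-> C -y-> C
End state C is not accepting.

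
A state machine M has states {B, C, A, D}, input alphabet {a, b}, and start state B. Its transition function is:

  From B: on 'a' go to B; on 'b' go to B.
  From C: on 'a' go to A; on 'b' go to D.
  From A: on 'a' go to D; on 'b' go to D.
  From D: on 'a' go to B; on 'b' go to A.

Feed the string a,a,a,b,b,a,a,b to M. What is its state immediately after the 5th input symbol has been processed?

B

Trace: B -a-> B -a-> B -a-> B -b-> B -b-> B
After 5 symbols: B.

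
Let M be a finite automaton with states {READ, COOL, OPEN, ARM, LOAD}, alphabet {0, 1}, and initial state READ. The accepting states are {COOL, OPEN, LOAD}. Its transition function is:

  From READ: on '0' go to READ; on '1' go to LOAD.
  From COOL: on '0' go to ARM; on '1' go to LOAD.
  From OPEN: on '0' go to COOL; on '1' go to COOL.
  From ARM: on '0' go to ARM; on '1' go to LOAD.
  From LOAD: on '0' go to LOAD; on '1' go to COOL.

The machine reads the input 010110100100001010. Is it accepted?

READ → READ → LOAD → LOAD → COOL → LOAD → LOAD → COOL → ARM → ARM → LOAD → LOAD → LOAD → LOAD → LOAD → COOL → ARM → LOAD → LOAD
End state LOAD is accepting.

Yes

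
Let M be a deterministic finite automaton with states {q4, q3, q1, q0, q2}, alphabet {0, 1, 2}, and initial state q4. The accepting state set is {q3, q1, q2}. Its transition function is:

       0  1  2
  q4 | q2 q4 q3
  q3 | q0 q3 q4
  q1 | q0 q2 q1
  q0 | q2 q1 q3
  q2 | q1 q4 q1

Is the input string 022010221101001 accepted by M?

q4 → q2 → q1 → q1 → q0 → q1 → q0 → q3 → q4 → q4 → q4 → q2 → q4 → q2 → q1 → q2
End state q2 is accepting.

Yes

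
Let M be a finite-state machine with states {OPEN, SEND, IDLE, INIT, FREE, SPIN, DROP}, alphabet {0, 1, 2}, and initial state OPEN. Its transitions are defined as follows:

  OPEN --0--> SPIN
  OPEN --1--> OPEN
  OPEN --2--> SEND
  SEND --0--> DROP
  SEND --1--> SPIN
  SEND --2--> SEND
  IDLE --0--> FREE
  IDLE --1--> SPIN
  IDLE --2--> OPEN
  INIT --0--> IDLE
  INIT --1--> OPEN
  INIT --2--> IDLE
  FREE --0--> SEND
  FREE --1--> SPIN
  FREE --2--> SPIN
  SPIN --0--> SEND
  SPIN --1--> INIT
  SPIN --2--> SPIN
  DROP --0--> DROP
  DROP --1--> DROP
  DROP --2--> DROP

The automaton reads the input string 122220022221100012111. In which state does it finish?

start at OPEN
read '1': OPEN → OPEN
read '2': OPEN → SEND
read '2': SEND → SEND
read '2': SEND → SEND
read '2': SEND → SEND
read '0': SEND → DROP
read '0': DROP → DROP
read '2': DROP → DROP
read '2': DROP → DROP
read '2': DROP → DROP
read '2': DROP → DROP
read '1': DROP → DROP
read '1': DROP → DROP
read '0': DROP → DROP
read '0': DROP → DROP
read '0': DROP → DROP
read '1': DROP → DROP
read '2': DROP → DROP
read '1': DROP → DROP
read '1': DROP → DROP
read '1': DROP → DROP

DROP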